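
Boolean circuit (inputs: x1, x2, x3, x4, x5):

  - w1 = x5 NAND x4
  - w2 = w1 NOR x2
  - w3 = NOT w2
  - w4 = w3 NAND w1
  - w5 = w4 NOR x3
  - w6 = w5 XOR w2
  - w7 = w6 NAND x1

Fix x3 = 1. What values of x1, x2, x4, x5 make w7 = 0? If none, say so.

w7 = w6 NAND x1 must be 0, so both w6 = 1 and x1 = 1.
Check with x3 = 1 and x1=1, x2=0, x4=1, x5=1:
w1 = x5 NAND x4 = 1 NAND 1 = 0
w2 = w1 NOR x2 = 0 NOR 0 = 1
w3 = NOT w2 = NOT 1 = 0
w4 = w3 NAND w1 = 0 NAND 0 = 1
w5 = w4 NOR x3 = 1 NOR 1 = 0
w6 = w5 XOR w2 = 0 XOR 1 = 1
w7 = w6 NAND x1 = 1 NAND 1 = 0
So w7 = 0.

x1=1 x2=0 x4=1 x5=1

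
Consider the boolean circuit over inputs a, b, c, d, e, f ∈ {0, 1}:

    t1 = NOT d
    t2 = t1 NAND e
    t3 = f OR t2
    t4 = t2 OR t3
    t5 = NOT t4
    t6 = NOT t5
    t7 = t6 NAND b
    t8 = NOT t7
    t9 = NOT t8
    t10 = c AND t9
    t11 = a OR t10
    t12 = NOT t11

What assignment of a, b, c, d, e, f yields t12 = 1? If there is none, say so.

t12 = NOT t11 must be 1, so t11 = 0.
Check with a=0, b=1, c=0, d=1, e=1, f=0:
t1 = NOT d = NOT 1 = 0
t2 = t1 NAND e = 0 NAND 1 = 1
t3 = f OR t2 = 0 OR 1 = 1
t4 = t2 OR t3 = 1 OR 1 = 1
t5 = NOT t4 = NOT 1 = 0
t6 = NOT t5 = NOT 0 = 1
t7 = t6 NAND b = 1 NAND 1 = 0
t8 = NOT t7 = NOT 0 = 1
t9 = NOT t8 = NOT 1 = 0
t10 = c AND t9 = 0 AND 0 = 0
t11 = a OR t10 = 0 OR 0 = 0
t12 = NOT t11 = NOT 0 = 1
So t12 = 1 as required.

a=0, b=1, c=0, d=1, e=1, f=0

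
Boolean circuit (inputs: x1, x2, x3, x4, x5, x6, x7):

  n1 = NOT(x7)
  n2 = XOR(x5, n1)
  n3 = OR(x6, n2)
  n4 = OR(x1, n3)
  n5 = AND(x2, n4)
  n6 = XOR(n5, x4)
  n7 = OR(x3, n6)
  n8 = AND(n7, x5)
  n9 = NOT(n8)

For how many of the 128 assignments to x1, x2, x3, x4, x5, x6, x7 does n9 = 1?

80

n9 = NOT(n8) must be 1, so n8 = 0.
n8 = AND(n7, x5) must be 0, so at least one of n7, x5 is 0.
Enumerating the 128 input combinations, 80 give n9 = 1 and 48 give n9 = 0.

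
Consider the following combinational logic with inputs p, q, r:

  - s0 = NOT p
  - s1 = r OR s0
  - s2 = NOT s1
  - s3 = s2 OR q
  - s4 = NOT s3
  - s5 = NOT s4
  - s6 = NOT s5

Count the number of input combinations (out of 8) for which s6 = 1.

3

s6 = NOT s5 must be 1, so s5 = 0.
s5 = NOT s4 must be 0, so s4 = 1.
Satisfying assignments:
  p=0, q=0, r=0
  p=0, q=0, r=1
  p=1, q=0, r=1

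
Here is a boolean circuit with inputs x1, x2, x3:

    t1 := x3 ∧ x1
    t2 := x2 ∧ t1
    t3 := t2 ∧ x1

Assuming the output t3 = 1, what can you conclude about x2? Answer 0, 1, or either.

t3 = t2 ∧ x1 must be 1, so both t2 = 1 and x1 = 1.
t2 = x2 ∧ t1 must be 1, so both x2 = 1 and t1 = 1.
t1 = x3 ∧ x1 must be 1, so both x3 = 1 and x1 = 1.
Every assignment with t3 = 1 has x2 = 1; there are 1 such assignment(s).
  x1=1, x2=1, x3=1

1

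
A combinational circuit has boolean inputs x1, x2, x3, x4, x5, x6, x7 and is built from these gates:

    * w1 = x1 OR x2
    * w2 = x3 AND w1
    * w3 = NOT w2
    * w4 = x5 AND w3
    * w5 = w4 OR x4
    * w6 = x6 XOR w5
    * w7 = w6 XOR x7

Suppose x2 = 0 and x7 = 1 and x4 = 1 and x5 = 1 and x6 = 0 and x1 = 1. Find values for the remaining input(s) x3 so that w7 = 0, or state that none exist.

x3=1

Check with x2 = 0 and x7 = 1 and x4 = 1 and x5 = 1 and x6 = 0 and x1 = 1 and x3=1:
w1 = x1 OR x2 = 1 OR 0 = 1
w2 = x3 AND w1 = 1 AND 1 = 1
w3 = NOT w2 = NOT 1 = 0
w4 = x5 AND w3 = 1 AND 0 = 0
w5 = w4 OR x4 = 0 OR 1 = 1
w6 = x6 XOR w5 = 0 XOR 1 = 1
w7 = w6 XOR x7 = 1 XOR 1 = 0
So w7 = 0.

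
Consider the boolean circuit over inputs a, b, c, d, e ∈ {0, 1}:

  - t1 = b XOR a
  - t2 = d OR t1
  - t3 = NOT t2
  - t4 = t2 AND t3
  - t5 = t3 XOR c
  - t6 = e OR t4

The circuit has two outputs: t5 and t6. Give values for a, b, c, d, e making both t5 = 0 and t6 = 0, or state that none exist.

Check with a=1, b=0, c=0, d=1, e=0:
t1 = b XOR a = 0 XOR 1 = 1
t2 = d OR t1 = 1 OR 1 = 1
t3 = NOT t2 = NOT 1 = 0
t4 = t2 AND t3 = 1 AND 0 = 0
t5 = t3 XOR c = 0 XOR 0 = 0
t6 = e OR t4 = 0 OR 0 = 0
So t5 = 0 and t6 = 0.

a=1, b=0, c=0, d=1, e=0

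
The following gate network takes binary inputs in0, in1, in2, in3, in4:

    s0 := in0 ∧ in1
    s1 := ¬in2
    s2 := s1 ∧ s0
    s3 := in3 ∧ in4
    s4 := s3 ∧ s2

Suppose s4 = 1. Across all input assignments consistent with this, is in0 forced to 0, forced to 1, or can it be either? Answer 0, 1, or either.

s4 = s3 ∧ s2 must be 1, so both s3 = 1 and s2 = 1.
s3 = in3 ∧ in4 must be 1, so both in3 = 1 and in4 = 1.
Every assignment with s4 = 1 has in0 = 1; there are 1 such assignment(s).
  in0=1, in1=1, in2=0, in3=1, in4=1

1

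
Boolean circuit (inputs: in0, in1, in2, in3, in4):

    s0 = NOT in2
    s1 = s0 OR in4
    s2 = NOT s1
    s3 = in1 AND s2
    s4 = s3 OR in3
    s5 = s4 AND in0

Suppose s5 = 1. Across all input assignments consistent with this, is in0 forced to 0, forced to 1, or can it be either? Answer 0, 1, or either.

s5 = s4 AND in0 must be 1, so both s4 = 1 and in0 = 1.
s4 = s3 OR in3 must be 1, so at least one of s3, in3 is 1.
Every assignment with s5 = 1 has in0 = 1; there are 9 such assignment(s).

1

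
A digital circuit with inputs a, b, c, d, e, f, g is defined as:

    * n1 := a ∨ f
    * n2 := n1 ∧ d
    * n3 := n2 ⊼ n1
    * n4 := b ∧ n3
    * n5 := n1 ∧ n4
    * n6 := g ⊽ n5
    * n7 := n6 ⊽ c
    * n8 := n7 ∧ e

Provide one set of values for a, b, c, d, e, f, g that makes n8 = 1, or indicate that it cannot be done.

a=1 b=1 c=0 d=1 e=1 f=1 g=1

n8 = n7 ∧ e must be 1, so both n7 = 1 and e = 1.
n7 = n6 ⊽ c must be 1, so both n6 = 0 and c = 0.
Check with a=1 b=1 c=0 d=1 e=1 f=1 g=1:
n1 = a ∨ f = 1 ∨ 1 = 1
n2 = n1 ∧ d = 1 ∧ 1 = 1
n3 = n2 ⊼ n1 = 1 ⊼ 1 = 0
n4 = b ∧ n3 = 1 ∧ 0 = 0
n5 = n1 ∧ n4 = 1 ∧ 0 = 0
n6 = g ⊽ n5 = 1 ⊽ 0 = 0
n7 = n6 ⊽ c = 0 ⊽ 0 = 1
n8 = n7 ∧ e = 1 ∧ 1 = 1
So n8 = 1 as required.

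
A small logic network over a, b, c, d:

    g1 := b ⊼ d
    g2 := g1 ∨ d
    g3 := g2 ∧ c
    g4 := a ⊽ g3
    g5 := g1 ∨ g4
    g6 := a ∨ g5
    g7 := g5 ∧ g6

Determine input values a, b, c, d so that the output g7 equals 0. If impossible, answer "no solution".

g7 = g5 ∧ g6 must be 0, so at least one of g5, g6 is 0.
Check with a=1, b=1, c=1, d=1:
g1 = b ⊼ d = 1 ⊼ 1 = 0
g2 = g1 ∨ d = 0 ∨ 1 = 1
g3 = g2 ∧ c = 1 ∧ 1 = 1
g4 = a ⊽ g3 = 1 ⊽ 1 = 0
g5 = g1 ∨ g4 = 0 ∨ 0 = 0
g6 = a ∨ g5 = 1 ∨ 0 = 1
g7 = g5 ∧ g6 = 0 ∧ 1 = 0
So g7 = 0 as required.

a=1, b=1, c=1, d=1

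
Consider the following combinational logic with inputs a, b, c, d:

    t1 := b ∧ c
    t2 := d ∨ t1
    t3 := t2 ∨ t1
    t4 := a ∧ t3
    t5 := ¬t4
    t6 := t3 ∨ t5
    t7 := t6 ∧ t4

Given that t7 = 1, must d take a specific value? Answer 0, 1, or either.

either

Both values of d occur among assignments with t7 = 1:
  d=0: a=1, b=1, c=1, d=0
  d=1: a=1, b=0, c=0, d=1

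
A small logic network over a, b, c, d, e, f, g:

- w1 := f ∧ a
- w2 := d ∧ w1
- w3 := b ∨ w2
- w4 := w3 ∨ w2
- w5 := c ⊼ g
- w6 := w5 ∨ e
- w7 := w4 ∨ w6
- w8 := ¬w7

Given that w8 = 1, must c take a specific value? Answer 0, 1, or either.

1

w8 = ¬w7 must be 1, so w7 = 0.
Every assignment with w8 = 1 has c = 1; there are 7 such assignment(s).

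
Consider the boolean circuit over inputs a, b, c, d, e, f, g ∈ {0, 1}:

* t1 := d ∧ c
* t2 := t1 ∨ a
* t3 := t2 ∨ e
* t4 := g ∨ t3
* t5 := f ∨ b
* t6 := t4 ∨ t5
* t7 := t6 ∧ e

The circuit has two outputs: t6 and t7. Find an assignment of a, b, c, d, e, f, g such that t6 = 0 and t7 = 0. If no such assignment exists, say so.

Check with a=0, b=0, c=1, d=0, e=0, f=0, g=0:
t1 = d ∧ c = 0 ∧ 1 = 0
t2 = t1 ∨ a = 0 ∨ 0 = 0
t3 = t2 ∨ e = 0 ∨ 0 = 0
t4 = g ∨ t3 = 0 ∨ 0 = 0
t5 = f ∨ b = 0 ∨ 0 = 0
t6 = t4 ∨ t5 = 0 ∨ 0 = 0
t7 = t6 ∧ e = 0 ∧ 0 = 0
So t6 = 0 and t7 = 0.

a=0, b=0, c=1, d=0, e=0, f=0, g=0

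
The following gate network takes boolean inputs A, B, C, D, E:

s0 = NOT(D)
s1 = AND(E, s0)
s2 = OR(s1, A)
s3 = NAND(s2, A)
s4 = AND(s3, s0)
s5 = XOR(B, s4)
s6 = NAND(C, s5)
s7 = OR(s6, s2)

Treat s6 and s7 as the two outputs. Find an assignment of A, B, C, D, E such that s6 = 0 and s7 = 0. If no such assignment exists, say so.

Check with A=0 B=0 C=1 D=0 E=0:
s0 = NOT(D) = NOT 0 = 1
s1 = AND(E, s0) = AND(0, 1) = 0
s2 = OR(s1, A) = OR(0, 0) = 0
s3 = NAND(s2, A) = NAND(0, 0) = 1
s4 = AND(s3, s0) = AND(1, 1) = 1
s5 = XOR(B, s4) = XOR(0, 1) = 1
s6 = NAND(C, s5) = NAND(1, 1) = 0
s7 = OR(s6, s2) = OR(0, 0) = 0
So s6 = 0 and s7 = 0.

A=0 B=0 C=1 D=0 E=0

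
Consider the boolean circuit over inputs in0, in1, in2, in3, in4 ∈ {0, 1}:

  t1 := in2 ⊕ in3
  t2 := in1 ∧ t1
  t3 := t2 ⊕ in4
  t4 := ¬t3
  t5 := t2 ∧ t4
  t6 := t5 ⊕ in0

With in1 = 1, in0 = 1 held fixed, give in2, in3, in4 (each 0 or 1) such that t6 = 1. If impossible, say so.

Check with in1 = 1, in0 = 1 and in2=0, in3=0, in4=1:
t1 = in2 ⊕ in3 = 0 ⊕ 0 = 0
t2 = in1 ∧ t1 = 1 ∧ 0 = 0
t3 = t2 ⊕ in4 = 0 ⊕ 1 = 1
t4 = ¬t3 = ¬1 = 0
t5 = t2 ∧ t4 = 0 ∧ 0 = 0
t6 = t5 ⊕ in0 = 0 ⊕ 1 = 1
So t6 = 1.

in2=0, in3=0, in4=1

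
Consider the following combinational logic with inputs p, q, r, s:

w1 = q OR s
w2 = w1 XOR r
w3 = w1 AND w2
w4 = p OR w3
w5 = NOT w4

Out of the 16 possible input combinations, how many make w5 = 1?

5

w5 = NOT w4 must be 1, so w4 = 0.
w4 = p OR w3 must be 0, so both p = 0 and w3 = 0.
Enumerating the 16 input combinations, 5 give w5 = 1 and 11 give w5 = 0.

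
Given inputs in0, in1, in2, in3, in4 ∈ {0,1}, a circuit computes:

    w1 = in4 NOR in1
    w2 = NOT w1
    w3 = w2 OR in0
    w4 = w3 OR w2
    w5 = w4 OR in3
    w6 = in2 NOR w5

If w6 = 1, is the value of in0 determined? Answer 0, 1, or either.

0

w6 = in2 NOR w5 must be 1, so both in2 = 0 and w5 = 0.
Every assignment with w6 = 1 has in0 = 0; there are 1 such assignment(s).
  in0=0, in1=0, in2=0, in3=0, in4=0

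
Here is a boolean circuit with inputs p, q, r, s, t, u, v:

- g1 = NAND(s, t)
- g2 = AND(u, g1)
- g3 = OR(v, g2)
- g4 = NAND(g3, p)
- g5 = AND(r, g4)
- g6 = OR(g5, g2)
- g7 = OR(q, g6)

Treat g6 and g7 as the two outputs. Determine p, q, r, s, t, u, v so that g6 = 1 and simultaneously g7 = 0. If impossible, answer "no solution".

no solution exists

Across all 128 input combinations, none give both g6 = 1 and g7 = 0.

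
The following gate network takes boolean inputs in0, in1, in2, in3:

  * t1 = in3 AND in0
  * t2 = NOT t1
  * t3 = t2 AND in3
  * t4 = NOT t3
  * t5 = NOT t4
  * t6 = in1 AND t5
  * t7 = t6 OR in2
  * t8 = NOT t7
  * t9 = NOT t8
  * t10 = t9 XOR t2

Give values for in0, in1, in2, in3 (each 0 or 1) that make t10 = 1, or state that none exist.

in0=1, in1=0, in2=0, in3=0

t10 = t9 XOR t2 must be 1, so t9 and t2 differ.
Check with in0=1, in1=0, in2=0, in3=0:
t1 = in3 AND in0 = 0 AND 1 = 0
t2 = NOT t1 = NOT 0 = 1
t3 = t2 AND in3 = 1 AND 0 = 0
t4 = NOT t3 = NOT 0 = 1
t5 = NOT t4 = NOT 1 = 0
t6 = in1 AND t5 = 0 AND 0 = 0
t7 = t6 OR in2 = 0 OR 0 = 0
t8 = NOT t7 = NOT 0 = 1
t9 = NOT t8 = NOT 1 = 0
t10 = t9 XOR t2 = 0 XOR 1 = 1
So t10 = 1 as required.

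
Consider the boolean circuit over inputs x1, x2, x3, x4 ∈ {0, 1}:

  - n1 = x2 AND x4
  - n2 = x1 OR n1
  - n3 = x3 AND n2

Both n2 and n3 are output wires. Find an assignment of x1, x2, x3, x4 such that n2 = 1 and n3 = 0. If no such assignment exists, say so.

Check with x1=1, x2=0, x3=0, x4=1:
n1 = x2 AND x4 = 0 AND 1 = 0
n2 = x1 OR n1 = 1 OR 0 = 1
n3 = x3 AND n2 = 0 AND 1 = 0
So n2 = 1 and n3 = 0.

x1=1, x2=0, x3=0, x4=1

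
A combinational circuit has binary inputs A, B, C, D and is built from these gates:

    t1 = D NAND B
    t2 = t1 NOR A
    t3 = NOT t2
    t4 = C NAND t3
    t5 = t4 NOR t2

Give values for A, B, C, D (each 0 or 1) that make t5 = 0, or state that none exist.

A=0, B=1, C=1, D=1

Check with A=0, B=1, C=1, D=1:
t1 = D NAND B = 1 NAND 1 = 0
t2 = t1 NOR A = 0 NOR 0 = 1
t3 = NOT t2 = NOT 1 = 0
t4 = C NAND t3 = 1 NAND 0 = 1
t5 = t4 NOR t2 = 1 NOR 1 = 0
So t5 = 0 as required.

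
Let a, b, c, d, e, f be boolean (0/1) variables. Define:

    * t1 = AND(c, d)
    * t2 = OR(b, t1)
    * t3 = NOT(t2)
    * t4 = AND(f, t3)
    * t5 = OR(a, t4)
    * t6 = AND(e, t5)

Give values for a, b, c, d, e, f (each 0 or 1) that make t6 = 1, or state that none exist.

t6 = AND(e, t5) must be 1, so both e = 1 and t5 = 1.
t5 = OR(a, t4) must be 1, so at least one of a, t4 is 1.
Check with a=1, b=1, c=1, d=1, e=1, f=0:
t1 = AND(c, d) = AND(1, 1) = 1
t2 = OR(b, t1) = OR(1, 1) = 1
t3 = NOT(t2) = NOT 1 = 0
t4 = AND(f, t3) = AND(0, 0) = 0
t5 = OR(a, t4) = OR(1, 0) = 1
t6 = AND(e, t5) = AND(1, 1) = 1
So t6 = 1 as required.

a=1, b=1, c=1, d=1, e=1, f=0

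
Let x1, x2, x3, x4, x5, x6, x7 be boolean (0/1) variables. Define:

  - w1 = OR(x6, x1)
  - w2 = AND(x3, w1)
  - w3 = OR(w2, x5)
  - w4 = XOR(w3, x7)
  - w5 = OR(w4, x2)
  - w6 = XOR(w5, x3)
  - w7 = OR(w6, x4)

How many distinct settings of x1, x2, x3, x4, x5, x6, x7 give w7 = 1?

w7 = OR(w6, x4) must be 1, so at least one of w6, x4 is 1.
Enumerating the 128 input combinations, 96 give w7 = 1 and 32 give w7 = 0.

96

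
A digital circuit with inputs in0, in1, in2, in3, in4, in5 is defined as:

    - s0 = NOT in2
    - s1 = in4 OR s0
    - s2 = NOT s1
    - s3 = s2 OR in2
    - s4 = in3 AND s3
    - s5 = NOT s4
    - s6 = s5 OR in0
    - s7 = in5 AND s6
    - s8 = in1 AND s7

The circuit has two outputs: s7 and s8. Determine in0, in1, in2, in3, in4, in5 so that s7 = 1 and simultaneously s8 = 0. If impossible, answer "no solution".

in0=1, in1=0, in2=0, in3=0, in4=1, in5=1

Check with in0=1, in1=0, in2=0, in3=0, in4=1, in5=1:
s0 = NOT in2 = NOT 0 = 1
s1 = in4 OR s0 = 1 OR 1 = 1
s2 = NOT s1 = NOT 1 = 0
s3 = s2 OR in2 = 0 OR 0 = 0
s4 = in3 AND s3 = 0 AND 0 = 0
s5 = NOT s4 = NOT 0 = 1
s6 = s5 OR in0 = 1 OR 1 = 1
s7 = in5 AND s6 = 1 AND 1 = 1
s8 = in1 AND s7 = 0 AND 1 = 0
So s7 = 1 and s8 = 0.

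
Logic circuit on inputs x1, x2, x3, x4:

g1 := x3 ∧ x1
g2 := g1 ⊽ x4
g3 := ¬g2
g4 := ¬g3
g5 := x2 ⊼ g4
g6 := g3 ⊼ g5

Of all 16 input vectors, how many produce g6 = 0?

g6 = g3 ⊼ g5 must be 0, so both g3 = 1 and g5 = 1.
g3 = ¬g2 must be 1, so g2 = 0.
g5 = x2 ⊼ g4 must be 1, so at least one of x2, g4 is 0.
Enumerating the 16 input combinations, 10 give g6 = 0 and 6 give g6 = 1.

10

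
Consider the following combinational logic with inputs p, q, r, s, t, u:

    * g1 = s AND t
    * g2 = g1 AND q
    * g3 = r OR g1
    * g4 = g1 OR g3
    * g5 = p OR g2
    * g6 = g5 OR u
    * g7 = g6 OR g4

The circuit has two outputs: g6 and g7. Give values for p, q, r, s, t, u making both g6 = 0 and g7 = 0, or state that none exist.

p=0, q=1, r=0, s=0, t=0, u=0

Check with p=0, q=1, r=0, s=0, t=0, u=0:
g1 = s AND t = 0 AND 0 = 0
g2 = g1 AND q = 0 AND 1 = 0
g3 = r OR g1 = 0 OR 0 = 0
g4 = g1 OR g3 = 0 OR 0 = 0
g5 = p OR g2 = 0 OR 0 = 0
g6 = g5 OR u = 0 OR 0 = 0
g7 = g6 OR g4 = 0 OR 0 = 0
So g6 = 0 and g7 = 0.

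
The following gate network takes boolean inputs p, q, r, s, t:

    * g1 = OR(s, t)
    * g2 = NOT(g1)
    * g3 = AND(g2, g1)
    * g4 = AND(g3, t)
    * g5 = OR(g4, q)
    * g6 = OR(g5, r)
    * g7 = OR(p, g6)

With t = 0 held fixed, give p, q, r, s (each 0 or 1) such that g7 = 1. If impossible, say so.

p=1, q=1, r=0, s=1

Check with t = 0 and p=1, q=1, r=0, s=1:
g1 = OR(s, t) = OR(1, 0) = 1
g2 = NOT(g1) = NOT 1 = 0
g3 = AND(g2, g1) = AND(0, 1) = 0
g4 = AND(g3, t) = AND(0, 0) = 0
g5 = OR(g4, q) = OR(0, 1) = 1
g6 = OR(g5, r) = OR(1, 0) = 1
g7 = OR(p, g6) = OR(1, 1) = 1
So g7 = 1.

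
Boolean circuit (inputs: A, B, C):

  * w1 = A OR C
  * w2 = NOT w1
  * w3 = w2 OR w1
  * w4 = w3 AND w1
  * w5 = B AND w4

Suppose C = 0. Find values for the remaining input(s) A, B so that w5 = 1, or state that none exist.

w5 = B AND w4 must be 1, so both B = 1 and w4 = 1.
Check with C = 0 and A=1, B=1:
w1 = A OR C = 1 OR 0 = 1
w2 = NOT w1 = NOT 1 = 0
w3 = w2 OR w1 = 0 OR 1 = 1
w4 = w3 AND w1 = 1 AND 1 = 1
w5 = B AND w4 = 1 AND 1 = 1
So w5 = 1.

A=1, B=1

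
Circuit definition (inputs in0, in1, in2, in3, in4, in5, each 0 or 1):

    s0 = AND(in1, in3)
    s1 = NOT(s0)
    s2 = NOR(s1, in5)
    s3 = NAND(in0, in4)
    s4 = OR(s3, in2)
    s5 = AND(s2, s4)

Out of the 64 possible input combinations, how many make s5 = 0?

s5 = AND(s2, s4) must be 0, so at least one of s2, s4 is 0.
Enumerating the 64 input combinations, 57 give s5 = 0 and 7 give s5 = 1.

57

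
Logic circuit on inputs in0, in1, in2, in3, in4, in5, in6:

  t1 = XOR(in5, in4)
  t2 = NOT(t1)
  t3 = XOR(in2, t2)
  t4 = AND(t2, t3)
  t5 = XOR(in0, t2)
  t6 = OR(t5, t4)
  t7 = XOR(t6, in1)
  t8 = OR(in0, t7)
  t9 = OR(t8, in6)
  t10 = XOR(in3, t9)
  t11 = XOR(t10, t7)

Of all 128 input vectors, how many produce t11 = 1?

t11 = XOR(t10, t7) must be 1, so t10 and t7 differ.
Enumerating the 128 input combinations, 64 give t11 = 1 and 64 give t11 = 0.

64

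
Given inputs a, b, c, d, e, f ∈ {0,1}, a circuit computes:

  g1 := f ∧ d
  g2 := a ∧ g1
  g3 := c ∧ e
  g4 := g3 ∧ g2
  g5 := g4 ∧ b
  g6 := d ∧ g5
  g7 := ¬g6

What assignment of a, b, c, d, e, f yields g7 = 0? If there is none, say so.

a=1, b=1, c=1, d=1, e=1, f=1

g7 = ¬g6 must be 0, so g6 = 1.
g6 = d ∧ g5 must be 1, so both d = 1 and g5 = 1.
Check with a=1, b=1, c=1, d=1, e=1, f=1:
g1 = f ∧ d = 1 ∧ 1 = 1
g2 = a ∧ g1 = 1 ∧ 1 = 1
g3 = c ∧ e = 1 ∧ 1 = 1
g4 = g3 ∧ g2 = 1 ∧ 1 = 1
g5 = g4 ∧ b = 1 ∧ 1 = 1
g6 = d ∧ g5 = 1 ∧ 1 = 1
g7 = ¬g6 = ¬1 = 0
So g7 = 0 as required.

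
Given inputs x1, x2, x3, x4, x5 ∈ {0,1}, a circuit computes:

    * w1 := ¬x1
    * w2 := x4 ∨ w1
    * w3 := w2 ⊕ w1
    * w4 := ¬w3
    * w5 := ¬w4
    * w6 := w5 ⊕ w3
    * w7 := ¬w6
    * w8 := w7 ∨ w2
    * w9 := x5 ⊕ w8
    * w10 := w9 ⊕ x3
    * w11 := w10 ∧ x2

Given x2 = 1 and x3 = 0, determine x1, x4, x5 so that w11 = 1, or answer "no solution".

Check with x2 = 1 and x3 = 0 and x1=1, x4=0, x5=0:
w1 = ¬x1 = ¬1 = 0
w2 = x4 ∨ w1 = 0 ∨ 0 = 0
w3 = w2 ⊕ w1 = 0 ⊕ 0 = 0
w4 = ¬w3 = ¬0 = 1
w5 = ¬w4 = ¬1 = 0
w6 = w5 ⊕ w3 = 0 ⊕ 0 = 0
w7 = ¬w6 = ¬0 = 1
w8 = w7 ∨ w2 = 1 ∨ 0 = 1
w9 = x5 ⊕ w8 = 0 ⊕ 1 = 1
w10 = w9 ⊕ x3 = 1 ⊕ 0 = 1
w11 = w10 ∧ x2 = 1 ∧ 1 = 1
So w11 = 1.

x1=1, x4=0, x5=0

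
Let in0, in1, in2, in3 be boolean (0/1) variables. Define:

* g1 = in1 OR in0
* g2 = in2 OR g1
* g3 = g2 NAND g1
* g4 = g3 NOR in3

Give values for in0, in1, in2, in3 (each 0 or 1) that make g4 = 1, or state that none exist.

g4 = g3 NOR in3 must be 1, so both g3 = 0 and in3 = 0.
Check with in0=0 in1=1 in2=1 in3=0:
g1 = in1 OR in0 = 1 OR 0 = 1
g2 = in2 OR g1 = 1 OR 1 = 1
g3 = g2 NAND g1 = 1 NAND 1 = 0
g4 = g3 NOR in3 = 0 NOR 0 = 1
So g4 = 1 as required.

in0=0 in1=1 in2=1 in3=0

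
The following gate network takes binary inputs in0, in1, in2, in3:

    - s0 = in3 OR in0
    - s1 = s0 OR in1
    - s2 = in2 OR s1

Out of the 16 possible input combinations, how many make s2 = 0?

1

s2 = in2 OR s1 must be 0, so both in2 = 0 and s1 = 0.
s1 = s0 OR in1 must be 0, so both s0 = 0 and in1 = 0.
Satisfying assignments:
  in0=0, in1=0, in2=0, in3=0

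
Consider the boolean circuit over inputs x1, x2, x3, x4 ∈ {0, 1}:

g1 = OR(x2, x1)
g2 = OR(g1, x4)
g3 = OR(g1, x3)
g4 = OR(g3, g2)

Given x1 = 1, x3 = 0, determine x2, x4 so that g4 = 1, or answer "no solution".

Check with x1 = 1, x3 = 0 and x2=0, x4=1:
g1 = OR(x2, x1) = OR(0, 1) = 1
g2 = OR(g1, x4) = OR(1, 1) = 1
g3 = OR(g1, x3) = OR(1, 0) = 1
g4 = OR(g3, g2) = OR(1, 1) = 1
So g4 = 1.

x2=0, x4=1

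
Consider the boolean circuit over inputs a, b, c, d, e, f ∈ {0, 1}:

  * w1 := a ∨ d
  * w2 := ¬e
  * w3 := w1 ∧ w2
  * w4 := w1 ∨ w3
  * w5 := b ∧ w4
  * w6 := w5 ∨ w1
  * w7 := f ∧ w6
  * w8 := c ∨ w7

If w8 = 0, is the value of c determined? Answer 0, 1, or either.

0

w8 = c ∨ w7 must be 0, so both c = 0 and w7 = 0.
w7 = f ∧ w6 must be 0, so at least one of f, w6 is 0.
Every assignment with w8 = 0 has c = 0; there are 20 such assignment(s).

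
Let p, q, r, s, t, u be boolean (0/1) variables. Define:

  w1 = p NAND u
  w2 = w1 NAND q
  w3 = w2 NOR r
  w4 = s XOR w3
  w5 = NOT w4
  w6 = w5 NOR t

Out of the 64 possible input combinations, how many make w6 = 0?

48

w6 = w5 NOR t must be 0, so at least one of w5, t is 1.
Enumerating the 64 input combinations, 48 give w6 = 0 and 16 give w6 = 1.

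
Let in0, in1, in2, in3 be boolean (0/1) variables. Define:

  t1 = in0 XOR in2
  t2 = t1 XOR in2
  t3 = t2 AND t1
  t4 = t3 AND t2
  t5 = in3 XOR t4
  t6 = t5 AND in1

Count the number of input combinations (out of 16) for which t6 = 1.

4

t6 = t5 AND in1 must be 1, so both t5 = 1 and in1 = 1.
t5 = in3 XOR t4 must be 1, so in3 and t4 differ.
Satisfying assignments:
  in0=0, in1=1, in2=0, in3=1
  in0=0, in1=1, in2=1, in3=1
  in0=1, in1=1, in2=0, in3=0
  in0=1, in1=1, in2=1, in3=1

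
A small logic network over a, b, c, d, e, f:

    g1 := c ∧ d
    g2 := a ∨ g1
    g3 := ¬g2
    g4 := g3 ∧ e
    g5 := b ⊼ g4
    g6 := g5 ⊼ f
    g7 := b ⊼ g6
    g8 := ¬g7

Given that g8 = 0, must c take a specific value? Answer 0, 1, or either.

Both values of c occur among assignments with g8 = 0:
  c=0: a=0, b=0, c=0, d=0, e=0, f=0
  c=1: a=0, b=0, c=1, d=0, e=0, f=0

either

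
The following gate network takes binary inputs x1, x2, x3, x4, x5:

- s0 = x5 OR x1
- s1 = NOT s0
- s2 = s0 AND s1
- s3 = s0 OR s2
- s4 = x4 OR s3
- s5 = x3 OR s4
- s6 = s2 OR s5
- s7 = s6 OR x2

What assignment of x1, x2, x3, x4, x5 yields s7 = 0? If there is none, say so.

s7 = s6 OR x2 must be 0, so both s6 = 0 and x2 = 0.
Check with x1=0, x2=0, x3=0, x4=0, x5=0:
s0 = x5 OR x1 = 0 OR 0 = 0
s1 = NOT s0 = NOT 0 = 1
s2 = s0 AND s1 = 0 AND 1 = 0
s3 = s0 OR s2 = 0 OR 0 = 0
s4 = x4 OR s3 = 0 OR 0 = 0
s5 = x3 OR s4 = 0 OR 0 = 0
s6 = s2 OR s5 = 0 OR 0 = 0
s7 = s6 OR x2 = 0 OR 0 = 0
So s7 = 0 as required.

x1=0, x2=0, x3=0, x4=0, x5=0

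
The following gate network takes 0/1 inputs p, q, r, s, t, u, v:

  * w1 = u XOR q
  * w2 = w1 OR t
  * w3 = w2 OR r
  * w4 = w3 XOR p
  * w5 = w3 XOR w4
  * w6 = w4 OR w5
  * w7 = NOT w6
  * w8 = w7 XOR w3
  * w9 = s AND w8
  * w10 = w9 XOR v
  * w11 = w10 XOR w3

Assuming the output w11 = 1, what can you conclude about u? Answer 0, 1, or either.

Both values of u occur among assignments with w11 = 1:
  u=0: p=0, q=0, r=0, s=0, t=0, u=0, v=1
  u=1: p=0, q=0, r=0, s=0, t=0, u=1, v=0

either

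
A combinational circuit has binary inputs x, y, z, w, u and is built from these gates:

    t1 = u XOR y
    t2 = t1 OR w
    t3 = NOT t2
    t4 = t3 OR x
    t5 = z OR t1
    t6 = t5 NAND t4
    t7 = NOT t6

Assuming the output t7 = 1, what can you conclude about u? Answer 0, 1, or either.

Both values of u occur among assignments with t7 = 1:
  u=0: x=0, y=0, z=1, w=0, u=0
  u=1: x=0, y=1, z=1, w=0, u=1

either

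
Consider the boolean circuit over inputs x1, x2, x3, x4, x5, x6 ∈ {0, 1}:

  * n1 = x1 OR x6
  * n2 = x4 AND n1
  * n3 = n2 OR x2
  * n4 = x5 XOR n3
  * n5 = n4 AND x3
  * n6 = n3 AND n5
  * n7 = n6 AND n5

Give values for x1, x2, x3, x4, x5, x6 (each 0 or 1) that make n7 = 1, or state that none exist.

x1=1, x2=0, x3=1, x4=1, x5=0, x6=0

n7 = n6 AND n5 must be 1, so both n6 = 1 and n5 = 1.
n6 = n3 AND n5 must be 1, so both n3 = 1 and n5 = 1.
Check with x1=1, x2=0, x3=1, x4=1, x5=0, x6=0:
n1 = x1 OR x6 = 1 OR 0 = 1
n2 = x4 AND n1 = 1 AND 1 = 1
n3 = n2 OR x2 = 1 OR 0 = 1
n4 = x5 XOR n3 = 0 XOR 1 = 1
n5 = n4 AND x3 = 1 AND 1 = 1
n6 = n3 AND n5 = 1 AND 1 = 1
n7 = n6 AND n5 = 1 AND 1 = 1
So n7 = 1 as required.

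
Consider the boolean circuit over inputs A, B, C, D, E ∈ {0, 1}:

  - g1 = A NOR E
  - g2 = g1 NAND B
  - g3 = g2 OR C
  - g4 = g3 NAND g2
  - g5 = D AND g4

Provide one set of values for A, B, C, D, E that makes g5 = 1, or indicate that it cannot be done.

g5 = D AND g4 must be 1, so both D = 1 and g4 = 1.
Check with A=0, B=1, C=0, D=1, E=0:
g1 = A NOR E = 0 NOR 0 = 1
g2 = g1 NAND B = 1 NAND 1 = 0
g3 = g2 OR C = 0 OR 0 = 0
g4 = g3 NAND g2 = 0 NAND 0 = 1
g5 = D AND g4 = 1 AND 1 = 1
So g5 = 1 as required.

A=0, B=1, C=0, D=1, E=0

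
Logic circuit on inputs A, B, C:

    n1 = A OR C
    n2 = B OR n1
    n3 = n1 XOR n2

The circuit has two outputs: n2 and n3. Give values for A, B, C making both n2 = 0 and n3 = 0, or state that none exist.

Check with A=0, B=0, C=0:
n1 = A OR C = 0 OR 0 = 0
n2 = B OR n1 = 0 OR 0 = 0
n3 = n1 XOR n2 = 0 XOR 0 = 0
So n2 = 0 and n3 = 0.

A=0, B=0, C=0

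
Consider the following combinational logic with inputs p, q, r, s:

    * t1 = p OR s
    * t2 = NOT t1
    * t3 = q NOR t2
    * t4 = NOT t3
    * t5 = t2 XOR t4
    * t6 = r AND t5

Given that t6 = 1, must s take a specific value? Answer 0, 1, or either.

Both values of s occur among assignments with t6 = 1:
  s=0: p=1, q=1, r=1, s=0
  s=1: p=0, q=1, r=1, s=1

either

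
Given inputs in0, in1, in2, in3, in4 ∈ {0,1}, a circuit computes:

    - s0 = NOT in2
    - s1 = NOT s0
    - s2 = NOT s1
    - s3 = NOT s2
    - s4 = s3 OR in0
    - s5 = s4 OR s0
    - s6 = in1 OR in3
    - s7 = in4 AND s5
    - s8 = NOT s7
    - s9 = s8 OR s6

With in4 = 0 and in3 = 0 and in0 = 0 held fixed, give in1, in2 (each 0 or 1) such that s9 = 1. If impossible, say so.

s9 = s8 OR s6 must be 1, so at least one of s8, s6 is 1.
Check with in4 = 0 and in3 = 0 and in0 = 0 and in1=0, in2=0:
s0 = NOT in2 = NOT 0 = 1
s1 = NOT s0 = NOT 1 = 0
s2 = NOT s1 = NOT 0 = 1
s3 = NOT s2 = NOT 1 = 0
s4 = s3 OR in0 = 0 OR 0 = 0
s5 = s4 OR s0 = 0 OR 1 = 1
s6 = in1 OR in3 = 0 OR 0 = 0
s7 = in4 AND s5 = 0 AND 1 = 0
s8 = NOT s7 = NOT 0 = 1
s9 = s8 OR s6 = 1 OR 0 = 1
So s9 = 1.

in1=0 in2=0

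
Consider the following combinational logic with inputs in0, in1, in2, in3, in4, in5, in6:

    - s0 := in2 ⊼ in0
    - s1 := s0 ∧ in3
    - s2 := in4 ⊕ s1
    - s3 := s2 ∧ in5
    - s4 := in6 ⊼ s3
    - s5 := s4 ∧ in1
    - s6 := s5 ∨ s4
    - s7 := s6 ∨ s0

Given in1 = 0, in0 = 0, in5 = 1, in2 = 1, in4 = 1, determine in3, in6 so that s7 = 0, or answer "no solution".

With in1 = 0, in0 = 0, in5 = 1, in2 = 1, in4 = 1 fixed, none of the 4 settings of in3, in6 give s7 = 0.
For example, with in3=1, in6=0:
s0 = in2 ⊼ in0 = 1 ⊼ 0 = 1
s1 = s0 ∧ in3 = 1 ∧ 1 = 1
s2 = in4 ⊕ s1 = 1 ⊕ 1 = 0
s3 = s2 ∧ in5 = 0 ∧ 1 = 0
s4 = in6 ⊼ s3 = 0 ⊼ 0 = 1
s5 = s4 ∧ in1 = 1 ∧ 0 = 0
s6 = s5 ∨ s4 = 0 ∨ 1 = 1
s7 = s6 ∨ s0 = 1 ∨ 1 = 1
giving s7 = 1 ≠ 0.

no solution exists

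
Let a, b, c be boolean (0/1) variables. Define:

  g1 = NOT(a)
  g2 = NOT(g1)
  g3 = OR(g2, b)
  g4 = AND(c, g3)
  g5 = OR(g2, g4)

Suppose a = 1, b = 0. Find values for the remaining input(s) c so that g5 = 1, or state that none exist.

c=0

g5 = OR(g2, g4) must be 1, so at least one of g2, g4 is 1.
Check with a = 1, b = 0 and c=0:
g1 = NOT(a) = NOT 1 = 0
g2 = NOT(g1) = NOT 0 = 1
g3 = OR(g2, b) = OR(1, 0) = 1
g4 = AND(c, g3) = AND(0, 1) = 0
g5 = OR(g2, g4) = OR(1, 0) = 1
So g5 = 1.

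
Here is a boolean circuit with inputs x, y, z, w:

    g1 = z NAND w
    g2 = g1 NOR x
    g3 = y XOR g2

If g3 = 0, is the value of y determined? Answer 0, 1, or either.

Both values of y occur among assignments with g3 = 0:
  y=0: x=0, y=0, z=0, w=0
  y=1: x=0, y=1, z=1, w=1

either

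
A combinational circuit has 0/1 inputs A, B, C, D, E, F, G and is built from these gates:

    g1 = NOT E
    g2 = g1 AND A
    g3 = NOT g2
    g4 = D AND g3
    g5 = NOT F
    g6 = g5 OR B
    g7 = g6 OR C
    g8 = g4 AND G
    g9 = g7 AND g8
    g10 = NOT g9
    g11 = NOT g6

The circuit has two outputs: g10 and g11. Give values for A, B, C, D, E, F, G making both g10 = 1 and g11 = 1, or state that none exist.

A=1, B=0, C=1, D=1, E=1, F=1, G=0

Check with A=1, B=0, C=1, D=1, E=1, F=1, G=0:
g1 = NOT E = NOT 1 = 0
g2 = g1 AND A = 0 AND 1 = 0
g3 = NOT g2 = NOT 0 = 1
g4 = D AND g3 = 1 AND 1 = 1
g5 = NOT F = NOT 1 = 0
g6 = g5 OR B = 0 OR 0 = 0
g7 = g6 OR C = 0 OR 1 = 1
g8 = g4 AND G = 1 AND 0 = 0
g9 = g7 AND g8 = 1 AND 0 = 0
g10 = NOT g9 = NOT 0 = 1
g11 = NOT g6 = NOT 0 = 1
So g10 = 1 and g11 = 1.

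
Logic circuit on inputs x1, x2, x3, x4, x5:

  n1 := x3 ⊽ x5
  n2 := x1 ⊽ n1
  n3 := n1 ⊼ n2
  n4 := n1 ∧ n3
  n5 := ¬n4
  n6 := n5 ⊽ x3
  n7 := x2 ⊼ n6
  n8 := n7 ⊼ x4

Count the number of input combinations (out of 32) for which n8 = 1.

18

n8 = n7 ⊼ x4 must be 1, so at least one of n7, x4 is 0.
Enumerating the 32 input combinations, 18 give n8 = 1 and 14 give n8 = 0.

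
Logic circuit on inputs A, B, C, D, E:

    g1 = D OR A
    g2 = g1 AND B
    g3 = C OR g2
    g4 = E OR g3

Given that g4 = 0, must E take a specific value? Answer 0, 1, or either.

g4 = E OR g3 must be 0, so both E = 0 and g3 = 0.
g3 = C OR g2 must be 0, so both C = 0 and g2 = 0.
g2 = g1 AND B must be 0, so at least one of g1, B is 0.
Every assignment with g4 = 0 has E = 0; there are 5 such assignment(s).

0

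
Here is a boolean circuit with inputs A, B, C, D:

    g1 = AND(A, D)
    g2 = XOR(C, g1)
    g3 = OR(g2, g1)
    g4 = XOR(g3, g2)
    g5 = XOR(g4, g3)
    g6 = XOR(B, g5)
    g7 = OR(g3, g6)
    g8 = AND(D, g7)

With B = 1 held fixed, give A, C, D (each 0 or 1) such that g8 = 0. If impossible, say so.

Check with B = 1 and A=0, C=0, D=0:
g1 = AND(A, D) = AND(0, 0) = 0
g2 = XOR(C, g1) = XOR(0, 0) = 0
g3 = OR(g2, g1) = OR(0, 0) = 0
g4 = XOR(g3, g2) = XOR(0, 0) = 0
g5 = XOR(g4, g3) = XOR(0, 0) = 0
g6 = XOR(B, g5) = XOR(1, 0) = 1
g7 = OR(g3, g6) = OR(0, 1) = 1
g8 = AND(D, g7) = AND(0, 1) = 0
So g8 = 0.

A=0, C=0, D=0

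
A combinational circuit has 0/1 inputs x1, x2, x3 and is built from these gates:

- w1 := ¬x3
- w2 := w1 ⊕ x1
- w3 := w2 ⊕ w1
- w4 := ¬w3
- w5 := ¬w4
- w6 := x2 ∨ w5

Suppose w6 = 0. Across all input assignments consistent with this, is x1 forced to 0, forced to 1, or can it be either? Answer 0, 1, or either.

w6 = x2 ∨ w5 must be 0, so both x2 = 0 and w5 = 0.
w5 = ¬w4 must be 0, so w4 = 1.
Every assignment with w6 = 0 has x1 = 0; there are 2 such assignment(s).
  x1=0, x2=0, x3=0
  x1=0, x2=0, x3=1

0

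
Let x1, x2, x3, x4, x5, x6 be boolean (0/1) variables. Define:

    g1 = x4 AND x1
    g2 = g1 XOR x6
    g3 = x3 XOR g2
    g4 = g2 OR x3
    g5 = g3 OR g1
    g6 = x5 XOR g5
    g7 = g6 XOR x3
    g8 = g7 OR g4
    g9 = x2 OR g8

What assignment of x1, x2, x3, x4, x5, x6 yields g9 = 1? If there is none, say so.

Check with x1=0 x2=1 x3=0 x4=0 x5=1 x6=1:
g1 = x4 AND x1 = 0 AND 0 = 0
g2 = g1 XOR x6 = 0 XOR 1 = 1
g3 = x3 XOR g2 = 0 XOR 1 = 1
g4 = g2 OR x3 = 1 OR 0 = 1
g5 = g3 OR g1 = 1 OR 0 = 1
g6 = x5 XOR g5 = 1 XOR 1 = 0
g7 = g6 XOR x3 = 0 XOR 0 = 0
g8 = g7 OR g4 = 0 OR 1 = 1
g9 = x2 OR g8 = 1 OR 1 = 1
So g9 = 1 as required.

x1=0 x2=1 x3=0 x4=0 x5=1 x6=1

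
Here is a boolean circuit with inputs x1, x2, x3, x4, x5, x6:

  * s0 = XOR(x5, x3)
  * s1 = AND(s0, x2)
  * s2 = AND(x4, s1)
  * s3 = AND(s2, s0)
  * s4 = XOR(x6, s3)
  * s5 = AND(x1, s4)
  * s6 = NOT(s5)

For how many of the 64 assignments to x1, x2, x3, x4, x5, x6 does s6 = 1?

s6 = NOT(s5) must be 1, so s5 = 0.
Enumerating the 64 input combinations, 48 give s6 = 1 and 16 give s6 = 0.

48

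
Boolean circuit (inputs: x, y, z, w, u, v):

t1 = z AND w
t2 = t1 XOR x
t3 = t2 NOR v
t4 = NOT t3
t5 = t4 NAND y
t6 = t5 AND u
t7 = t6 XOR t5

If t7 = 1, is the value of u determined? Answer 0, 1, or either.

0

t7 = t6 XOR t5 must be 1, so t6 and t5 differ.
Every assignment with t7 = 1 has u = 0; there are 20 such assignment(s).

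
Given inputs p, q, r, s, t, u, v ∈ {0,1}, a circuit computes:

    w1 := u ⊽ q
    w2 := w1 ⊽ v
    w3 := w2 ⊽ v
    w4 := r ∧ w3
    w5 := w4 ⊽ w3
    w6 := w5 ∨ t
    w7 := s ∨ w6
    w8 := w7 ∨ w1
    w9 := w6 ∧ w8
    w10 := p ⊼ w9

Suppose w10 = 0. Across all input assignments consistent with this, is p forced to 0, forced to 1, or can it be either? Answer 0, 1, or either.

1

w10 = p ⊼ w9 must be 0, so both p = 1 and w9 = 1.
Every assignment with w10 = 0 has p = 1; there are 60 such assignment(s).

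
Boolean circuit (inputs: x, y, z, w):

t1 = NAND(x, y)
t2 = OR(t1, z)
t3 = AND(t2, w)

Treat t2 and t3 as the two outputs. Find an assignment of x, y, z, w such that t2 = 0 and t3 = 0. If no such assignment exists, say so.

x=1, y=1, z=0, w=0

Check with x=1, y=1, z=0, w=0:
t1 = NAND(x, y) = NAND(1, 1) = 0
t2 = OR(t1, z) = OR(0, 0) = 0
t3 = AND(t2, w) = AND(0, 0) = 0
So t2 = 0 and t3 = 0.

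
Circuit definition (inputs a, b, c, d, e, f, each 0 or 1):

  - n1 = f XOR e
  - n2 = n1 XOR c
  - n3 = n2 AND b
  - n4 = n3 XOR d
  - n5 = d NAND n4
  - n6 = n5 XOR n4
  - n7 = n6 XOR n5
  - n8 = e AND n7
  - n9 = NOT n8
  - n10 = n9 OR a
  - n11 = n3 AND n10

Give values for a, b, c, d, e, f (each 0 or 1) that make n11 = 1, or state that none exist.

a=0, b=1, c=0, d=1, e=1, f=0

n11 = n3 AND n10 must be 1, so both n3 = 1 and n10 = 1.
Check with a=0, b=1, c=0, d=1, e=1, f=0:
n1 = f XOR e = 0 XOR 1 = 1
n2 = n1 XOR c = 1 XOR 0 = 1
n3 = n2 AND b = 1 AND 1 = 1
n4 = n3 XOR d = 1 XOR 1 = 0
n5 = d NAND n4 = 1 NAND 0 = 1
n6 = n5 XOR n4 = 1 XOR 0 = 1
n7 = n6 XOR n5 = 1 XOR 1 = 0
n8 = e AND n7 = 1 AND 0 = 0
n9 = NOT n8 = NOT 0 = 1
n10 = n9 OR a = 1 OR 0 = 1
n11 = n3 AND n10 = 1 AND 1 = 1
So n11 = 1 as required.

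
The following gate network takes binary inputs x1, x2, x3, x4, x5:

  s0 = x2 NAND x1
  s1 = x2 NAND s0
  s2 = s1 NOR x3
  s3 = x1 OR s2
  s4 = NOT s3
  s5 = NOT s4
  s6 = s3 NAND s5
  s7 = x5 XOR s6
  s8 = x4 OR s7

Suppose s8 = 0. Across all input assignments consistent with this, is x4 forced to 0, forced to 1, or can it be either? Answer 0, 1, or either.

s8 = x4 OR s7 must be 0, so both x4 = 0 and s7 = 0.
s7 = x5 XOR s6 must be 0, so x5 and s6 are equal.
Every assignment with s8 = 0 has x4 = 0; there are 8 such assignment(s).

0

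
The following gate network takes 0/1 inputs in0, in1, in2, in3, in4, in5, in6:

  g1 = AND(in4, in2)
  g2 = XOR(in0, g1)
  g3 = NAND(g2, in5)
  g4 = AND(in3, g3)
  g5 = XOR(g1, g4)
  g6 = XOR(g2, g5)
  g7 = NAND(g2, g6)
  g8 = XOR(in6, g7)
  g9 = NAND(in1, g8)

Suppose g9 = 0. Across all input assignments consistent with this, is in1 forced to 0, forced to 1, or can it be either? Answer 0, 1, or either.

g9 = NAND(in1, g8) must be 0, so both in1 = 1 and g8 = 1.
g8 = XOR(in6, g7) must be 1, so in6 and g7 differ.
Every assignment with g9 = 0 has in1 = 1; there are 32 such assignment(s).

1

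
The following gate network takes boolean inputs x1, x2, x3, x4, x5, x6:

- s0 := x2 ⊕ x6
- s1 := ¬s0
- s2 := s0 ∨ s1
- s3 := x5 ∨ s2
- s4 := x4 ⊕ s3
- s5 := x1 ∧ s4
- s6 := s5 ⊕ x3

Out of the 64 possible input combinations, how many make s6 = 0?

s6 = s5 ⊕ x3 must be 0, so s5 and x3 are equal.
Enumerating the 64 input combinations, 32 give s6 = 0 and 32 give s6 = 1.

32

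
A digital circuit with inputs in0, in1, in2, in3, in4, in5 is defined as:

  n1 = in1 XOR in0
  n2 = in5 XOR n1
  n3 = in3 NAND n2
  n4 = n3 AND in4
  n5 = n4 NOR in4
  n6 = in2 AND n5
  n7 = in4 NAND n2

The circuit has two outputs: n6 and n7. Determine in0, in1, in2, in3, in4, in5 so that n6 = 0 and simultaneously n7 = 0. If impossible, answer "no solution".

Check with in0=0, in1=1, in2=0, in3=0, in4=1, in5=0:
n1 = in1 XOR in0 = 1 XOR 0 = 1
n2 = in5 XOR n1 = 0 XOR 1 = 1
n3 = in3 NAND n2 = 0 NAND 1 = 1
n4 = n3 AND in4 = 1 AND 1 = 1
n5 = n4 NOR in4 = 1 NOR 1 = 0
n6 = in2 AND n5 = 0 AND 0 = 0
n7 = in4 NAND n2 = 1 NAND 1 = 0
So n6 = 0 and n7 = 0.

in0=0, in1=1, in2=0, in3=0, in4=1, in5=0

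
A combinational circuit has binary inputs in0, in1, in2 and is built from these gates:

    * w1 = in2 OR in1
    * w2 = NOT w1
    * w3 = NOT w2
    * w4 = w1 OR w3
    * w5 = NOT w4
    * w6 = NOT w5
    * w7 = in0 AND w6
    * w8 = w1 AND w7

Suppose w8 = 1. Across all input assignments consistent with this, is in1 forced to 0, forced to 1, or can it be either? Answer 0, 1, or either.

Both values of in1 occur among assignments with w8 = 1:
  in1=0: in0=1, in1=0, in2=1
  in1=1: in0=1, in1=1, in2=0

either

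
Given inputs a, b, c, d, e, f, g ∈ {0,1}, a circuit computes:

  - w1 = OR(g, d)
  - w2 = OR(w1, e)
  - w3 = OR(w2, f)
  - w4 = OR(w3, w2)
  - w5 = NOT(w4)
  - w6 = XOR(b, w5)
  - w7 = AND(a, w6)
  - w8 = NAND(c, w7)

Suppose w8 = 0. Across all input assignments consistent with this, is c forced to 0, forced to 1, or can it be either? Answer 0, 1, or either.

w8 = NAND(c, w7) must be 0, so both c = 1 and w7 = 1.
w7 = AND(a, w6) must be 1, so both a = 1 and w6 = 1.
w6 = XOR(b, w5) must be 1, so b and w5 differ.
Every assignment with w8 = 0 has c = 1; there are 16 such assignment(s).

1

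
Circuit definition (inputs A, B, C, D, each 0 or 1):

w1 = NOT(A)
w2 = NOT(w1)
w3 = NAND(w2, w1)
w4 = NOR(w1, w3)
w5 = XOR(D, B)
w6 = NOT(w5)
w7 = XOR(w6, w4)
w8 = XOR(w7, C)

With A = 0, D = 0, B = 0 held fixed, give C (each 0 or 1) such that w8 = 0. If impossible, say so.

w8 = XOR(w7, C) must be 0, so w7 and C are equal.
Check with A = 0, D = 0, B = 0 and C=1:
w1 = NOT(A) = NOT 0 = 1
w2 = NOT(w1) = NOT 1 = 0
w3 = NAND(w2, w1) = NAND(0, 1) = 1
w4 = NOR(w1, w3) = NOR(1, 1) = 0
w5 = XOR(D, B) = XOR(0, 0) = 0
w6 = NOT(w5) = NOT 0 = 1
w7 = XOR(w6, w4) = XOR(1, 0) = 1
w8 = XOR(w7, C) = XOR(1, 1) = 0
So w8 = 0.

C=1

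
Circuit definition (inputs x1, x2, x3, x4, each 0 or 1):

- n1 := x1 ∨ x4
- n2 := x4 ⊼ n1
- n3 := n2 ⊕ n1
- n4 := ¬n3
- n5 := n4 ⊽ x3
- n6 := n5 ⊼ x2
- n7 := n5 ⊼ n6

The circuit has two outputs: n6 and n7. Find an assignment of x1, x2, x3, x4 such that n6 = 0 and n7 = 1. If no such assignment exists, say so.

x1=1 x2=1 x3=0 x4=1

Check with x1=1 x2=1 x3=0 x4=1:
n1 = x1 ∨ x4 = 1 ∨ 1 = 1
n2 = x4 ⊼ n1 = 1 ⊼ 1 = 0
n3 = n2 ⊕ n1 = 0 ⊕ 1 = 1
n4 = ¬n3 = ¬1 = 0
n5 = n4 ⊽ x3 = 0 ⊽ 0 = 1
n6 = n5 ⊼ x2 = 1 ⊼ 1 = 0
n7 = n5 ⊼ n6 = 1 ⊼ 0 = 1
So n6 = 0 and n7 = 1.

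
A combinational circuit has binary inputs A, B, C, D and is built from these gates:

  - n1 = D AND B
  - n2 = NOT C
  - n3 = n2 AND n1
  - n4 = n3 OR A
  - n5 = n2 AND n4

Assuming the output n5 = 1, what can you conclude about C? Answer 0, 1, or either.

0

n5 = n2 AND n4 must be 1, so both n2 = 1 and n4 = 1.
n2 = NOT C must be 1, so C = 0.
n4 = n3 OR A must be 1, so at least one of n3, A is 1.
Every assignment with n5 = 1 has C = 0; there are 5 such assignment(s).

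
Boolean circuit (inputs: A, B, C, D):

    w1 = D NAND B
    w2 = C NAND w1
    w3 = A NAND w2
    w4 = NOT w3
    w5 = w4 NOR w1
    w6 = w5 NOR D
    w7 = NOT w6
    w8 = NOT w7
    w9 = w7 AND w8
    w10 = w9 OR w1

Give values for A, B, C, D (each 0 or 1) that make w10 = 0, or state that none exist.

w10 = w9 OR w1 must be 0, so both w9 = 0 and w1 = 0.
w9 = w7 AND w8 must be 0, so at least one of w7, w8 is 0.
Check with A=0 B=1 C=0 D=1:
w1 = D NAND B = 1 NAND 1 = 0
w2 = C NAND w1 = 0 NAND 0 = 1
w3 = A NAND w2 = 0 NAND 1 = 1
w4 = NOT w3 = NOT 1 = 0
w5 = w4 NOR w1 = 0 NOR 0 = 1
w6 = w5 NOR D = 1 NOR 1 = 0
w7 = NOT w6 = NOT 0 = 1
w8 = NOT w7 = NOT 1 = 0
w9 = w7 AND w8 = 1 AND 0 = 0
w10 = w9 OR w1 = 0 OR 0 = 0
So w10 = 0 as required.

A=0 B=1 C=0 D=1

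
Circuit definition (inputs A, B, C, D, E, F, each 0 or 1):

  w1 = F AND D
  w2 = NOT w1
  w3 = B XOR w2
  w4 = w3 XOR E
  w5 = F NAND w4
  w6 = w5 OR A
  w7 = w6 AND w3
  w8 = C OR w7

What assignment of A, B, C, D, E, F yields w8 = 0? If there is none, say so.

Check with A=1 B=1 C=0 D=0 E=1 F=1:
w1 = F AND D = 1 AND 0 = 0
w2 = NOT w1 = NOT 0 = 1
w3 = B XOR w2 = 1 XOR 1 = 0
w4 = w3 XOR E = 0 XOR 1 = 1
w5 = F NAND w4 = 1 NAND 1 = 0
w6 = w5 OR A = 0 OR 1 = 1
w7 = w6 AND w3 = 1 AND 0 = 0
w8 = C OR w7 = 0 OR 0 = 0
So w8 = 0 as required.

A=1 B=1 C=0 D=0 E=1 F=1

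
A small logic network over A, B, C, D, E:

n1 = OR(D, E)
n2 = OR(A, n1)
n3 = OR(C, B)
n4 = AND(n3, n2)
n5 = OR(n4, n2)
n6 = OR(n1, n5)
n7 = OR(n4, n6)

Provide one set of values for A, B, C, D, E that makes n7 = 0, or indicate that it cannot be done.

A=0, B=1, C=0, D=0, E=0

n7 = OR(n4, n6) must be 0, so both n4 = 0 and n6 = 0.
n4 = AND(n3, n2) must be 0, so at least one of n3, n2 is 0.
Check with A=0, B=1, C=0, D=0, E=0:
n1 = OR(D, E) = OR(0, 0) = 0
n2 = OR(A, n1) = OR(0, 0) = 0
n3 = OR(C, B) = OR(0, 1) = 1
n4 = AND(n3, n2) = AND(1, 0) = 0
n5 = OR(n4, n2) = OR(0, 0) = 0
n6 = OR(n1, n5) = OR(0, 0) = 0
n7 = OR(n4, n6) = OR(0, 0) = 0
So n7 = 0 as required.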